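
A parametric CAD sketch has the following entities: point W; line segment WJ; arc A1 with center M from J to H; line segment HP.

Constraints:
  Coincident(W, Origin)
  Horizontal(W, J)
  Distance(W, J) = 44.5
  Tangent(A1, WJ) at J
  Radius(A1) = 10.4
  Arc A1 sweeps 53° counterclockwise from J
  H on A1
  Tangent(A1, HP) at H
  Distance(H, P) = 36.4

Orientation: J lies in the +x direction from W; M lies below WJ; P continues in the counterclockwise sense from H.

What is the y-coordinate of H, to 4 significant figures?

-4.141

W is at the origin; W and J share the same y with |WJ| = 44.5 and J on the +x side, so J = (44.50, 0.000). A1 meets WJ tangentially, so MJ is at right angles to WJ, so M = J + (0, -10.4) = (44.50, -10.40). On A1, J sits at bearing 90° from M; a 53° counterclockwise sweep puts H at bearing 143°, so H = M + 10.4·(cos 143°, sin 143°) = (36.19, -4.141). So H.y = -4.141.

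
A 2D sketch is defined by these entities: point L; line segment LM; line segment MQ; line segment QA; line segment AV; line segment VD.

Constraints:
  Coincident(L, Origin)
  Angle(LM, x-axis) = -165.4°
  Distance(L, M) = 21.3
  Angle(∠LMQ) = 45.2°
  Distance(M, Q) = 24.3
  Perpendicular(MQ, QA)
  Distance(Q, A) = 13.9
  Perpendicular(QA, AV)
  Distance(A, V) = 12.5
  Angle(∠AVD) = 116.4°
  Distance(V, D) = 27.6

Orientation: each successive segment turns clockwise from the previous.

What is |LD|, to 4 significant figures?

30.20

L is at the origin; LM runs at -165.4° with length 21.3, so M = (-20.61, -5.369). ∠LMQ = 45.2° gives MQ at 59.80° from the x-axis; with |MQ| = 24.3, Q = (-8.389, 15.63). MQ is perpendicular to QA, so QA runs at -30.20°; with |QA| = 13.9, A = (3.625, 8.641). QA ⟂ AV, so AV runs at -120.2°; with |AV| = 12.5, V = (-2.663, -2.163). ∠AVD = 116.4° gives VD at 176.2° from the x-axis; with |VD| = 27.6, D = (-30.20, -0.3335). Then |LD| = |D − L| = 30.20.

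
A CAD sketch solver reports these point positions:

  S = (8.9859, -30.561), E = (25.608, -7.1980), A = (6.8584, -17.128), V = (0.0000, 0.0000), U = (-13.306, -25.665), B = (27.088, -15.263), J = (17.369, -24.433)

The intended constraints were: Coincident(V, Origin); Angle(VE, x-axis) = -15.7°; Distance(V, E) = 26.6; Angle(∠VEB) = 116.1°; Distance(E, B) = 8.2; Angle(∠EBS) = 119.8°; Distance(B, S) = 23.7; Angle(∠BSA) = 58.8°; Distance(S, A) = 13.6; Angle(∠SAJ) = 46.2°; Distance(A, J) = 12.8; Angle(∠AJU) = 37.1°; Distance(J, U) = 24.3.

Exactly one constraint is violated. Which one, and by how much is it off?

Distance(J, U) = 24.3 — off by 6.40.

V = (0.00, 0.00) ✓; VE at -15.70° ✓; |VE| = 26.60 ✓; ∠VEB = 116.1° ✓; |EB| = 8.200 ✓; ∠EBS = 119.8° ✓; |BS| = 23.70 ✓; ∠BSA = 58.80° ✓; |SA| = 13.60 ✓; ∠SAJ = 46.20° ✓; |AJ| = 12.80 ✓; ∠AJU = 37.10° ✓; |JU| = 30.70 ✗.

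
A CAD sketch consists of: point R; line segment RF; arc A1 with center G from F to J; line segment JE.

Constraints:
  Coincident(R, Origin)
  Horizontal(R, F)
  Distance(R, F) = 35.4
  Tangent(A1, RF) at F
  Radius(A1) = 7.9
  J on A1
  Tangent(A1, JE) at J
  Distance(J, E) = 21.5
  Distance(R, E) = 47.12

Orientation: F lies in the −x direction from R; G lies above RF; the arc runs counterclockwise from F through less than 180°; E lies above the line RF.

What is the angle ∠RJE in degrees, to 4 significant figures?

131.7°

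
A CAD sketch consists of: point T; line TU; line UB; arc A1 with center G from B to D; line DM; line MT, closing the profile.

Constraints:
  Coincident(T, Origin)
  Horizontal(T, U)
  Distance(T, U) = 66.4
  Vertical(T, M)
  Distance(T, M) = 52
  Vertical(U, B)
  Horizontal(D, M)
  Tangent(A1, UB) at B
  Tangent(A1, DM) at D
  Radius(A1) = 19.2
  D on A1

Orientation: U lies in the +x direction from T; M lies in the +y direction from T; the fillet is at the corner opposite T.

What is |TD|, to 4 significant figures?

70.23

T is at the origin; T and U share the same y with |TU| = 66.4 and U on the +x side, so U = (66.40, 0.000). TM is vertical with |TM| = 52.0 and M on the +y side, so M = (0.000, 52.00). The virtual corner opposite T is at (66.40, 52.00). A1 meets UB tangentially, so GB is at right angles to UB and the tangent condition forces GD to be normal to DM, with radius 19.2, so the center G sits 19.2 in from both sides at G = (47.20, 32.80). That places the tangent points at B = (66.40, 32.80) on UB and D = (47.20, 52.00) on DM. Then |TD| = |D − T| = 70.23.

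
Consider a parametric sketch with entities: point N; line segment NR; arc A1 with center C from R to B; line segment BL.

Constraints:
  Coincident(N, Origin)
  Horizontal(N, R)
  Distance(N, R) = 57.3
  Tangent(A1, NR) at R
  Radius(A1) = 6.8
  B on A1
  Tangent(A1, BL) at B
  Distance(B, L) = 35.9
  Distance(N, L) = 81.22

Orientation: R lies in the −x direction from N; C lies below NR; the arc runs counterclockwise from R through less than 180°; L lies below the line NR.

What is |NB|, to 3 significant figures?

64.2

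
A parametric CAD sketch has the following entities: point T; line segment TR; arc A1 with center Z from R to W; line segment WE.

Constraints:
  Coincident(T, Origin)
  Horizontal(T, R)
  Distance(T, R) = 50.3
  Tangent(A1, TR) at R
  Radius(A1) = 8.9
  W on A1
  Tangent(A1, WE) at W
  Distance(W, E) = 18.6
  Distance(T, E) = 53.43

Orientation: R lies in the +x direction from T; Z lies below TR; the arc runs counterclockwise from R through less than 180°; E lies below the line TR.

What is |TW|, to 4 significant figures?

42.87

T is at the origin; TR is horizontal with |TR| = 50.3 and R on the +x side, so R = (50.30, 0.000). Since A1 is tangent to TR there, ZR ⟂ TR, so Z = R + (0, -8.9) = (50.30, -8.900). Since ZW ⟂ WE (tangency), |ZE| = √(8.9² + 18.6²) = 20.62 regardless of where W sits on A1. So E lies on both circle(T, 53.43) and circle(Z, 20.62); the below-TR intersection is E = (44.99, -28.82). W is the foot of the tangent from E: W = (41.55, -10.54).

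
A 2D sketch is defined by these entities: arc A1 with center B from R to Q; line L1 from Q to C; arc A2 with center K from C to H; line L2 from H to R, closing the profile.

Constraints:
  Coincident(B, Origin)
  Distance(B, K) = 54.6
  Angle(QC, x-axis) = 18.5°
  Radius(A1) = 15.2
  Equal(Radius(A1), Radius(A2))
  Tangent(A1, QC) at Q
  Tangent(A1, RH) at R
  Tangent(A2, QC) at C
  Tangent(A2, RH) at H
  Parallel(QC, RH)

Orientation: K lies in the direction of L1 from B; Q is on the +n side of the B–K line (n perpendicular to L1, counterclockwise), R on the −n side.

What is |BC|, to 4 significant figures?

56.68

The slot axis is L1's direction at 18.5°, so u = (cos 18.5°, sin 18.5°) = (0.9483, 0.3173) and n = (−sin 18.5°, cos 18.5°) = (-0.3173, 0.9483). B is at the origin and K lies 54.6 along u from B, so K = 54.6·u = (51.78, 17.32). Tangency of A1 to both parallel lines with radius 15.2 puts Q and R at B ± 15.2·n: Q = (-4.823, 14.41), R = (4.823, -14.41). Equal radii place C and H the same way about K: C = K + 15.2·n = (46.96, 31.74), H = K − 15.2·n = (56.60, 2.910). Then |BC| = |C − B| = 56.68.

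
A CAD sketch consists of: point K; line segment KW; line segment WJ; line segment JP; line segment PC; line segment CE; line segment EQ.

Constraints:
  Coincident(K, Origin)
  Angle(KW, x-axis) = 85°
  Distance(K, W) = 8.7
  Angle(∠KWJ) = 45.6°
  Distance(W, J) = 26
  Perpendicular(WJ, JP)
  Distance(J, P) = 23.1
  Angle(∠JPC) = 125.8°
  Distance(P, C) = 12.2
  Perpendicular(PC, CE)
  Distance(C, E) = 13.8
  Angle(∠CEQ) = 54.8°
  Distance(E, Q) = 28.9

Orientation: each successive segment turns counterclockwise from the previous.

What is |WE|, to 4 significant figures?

20.67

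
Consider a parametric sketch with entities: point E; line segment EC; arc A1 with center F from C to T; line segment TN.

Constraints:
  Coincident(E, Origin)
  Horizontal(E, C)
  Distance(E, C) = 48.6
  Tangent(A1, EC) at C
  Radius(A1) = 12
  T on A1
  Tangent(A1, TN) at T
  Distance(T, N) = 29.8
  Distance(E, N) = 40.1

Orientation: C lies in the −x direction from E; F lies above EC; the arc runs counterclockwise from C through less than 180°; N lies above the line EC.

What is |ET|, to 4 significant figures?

38.59

Checks: ∠(FC, CE) = 90.00° ✓; |FT| = 12.00 ✓; ∠(FT, TN) = 90.00° ✓; |TN| = 29.80 ✓; |EN| = 40.10 ✓.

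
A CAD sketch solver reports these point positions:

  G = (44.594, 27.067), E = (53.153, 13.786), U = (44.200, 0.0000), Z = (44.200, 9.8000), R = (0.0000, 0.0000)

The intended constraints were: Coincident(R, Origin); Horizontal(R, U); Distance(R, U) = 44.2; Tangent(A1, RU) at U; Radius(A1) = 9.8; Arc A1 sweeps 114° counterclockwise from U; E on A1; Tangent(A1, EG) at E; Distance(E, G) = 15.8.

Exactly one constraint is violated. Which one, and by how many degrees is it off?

Tangent(A1, EG) at E — off by 8.80°.

R = (0.00, 0.00) ✓; R.y = 0.00, U.y = 0.00 ✓; |RU| = 44.20 ✓; ∠(ZU, UR) = 90.00° ✓; |ZU| = 9.800 ✓; bearing(Z→E) − bearing(Z→U) = 114.0° ✓; |ZE| = 9.800 ✓; ∠(ZE, EG) = 81.20° ✗; |EG| = 15.80 ✓.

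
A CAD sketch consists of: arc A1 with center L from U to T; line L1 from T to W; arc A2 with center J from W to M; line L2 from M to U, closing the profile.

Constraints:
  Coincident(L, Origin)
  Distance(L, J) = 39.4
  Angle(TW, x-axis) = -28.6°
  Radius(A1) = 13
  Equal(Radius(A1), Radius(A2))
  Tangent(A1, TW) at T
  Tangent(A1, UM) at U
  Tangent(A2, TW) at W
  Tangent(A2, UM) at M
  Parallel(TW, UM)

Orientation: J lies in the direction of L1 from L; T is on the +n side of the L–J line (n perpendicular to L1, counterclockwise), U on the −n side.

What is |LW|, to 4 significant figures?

41.49

The slot axis is L1's direction at -28.6°, so u = (cos -28.6°, sin -28.6°) = (0.8780, -0.4787) and n = (−sin -28.6°, cos -28.6°) = (0.4787, 0.8780). L is at the origin and J lies 39.4 along u from L, so J = 39.4·u = (34.59, -18.86). Tangency of A1 to both parallel lines with radius 13.0 puts T and U at L ± 13.0·n: T = (6.223, 11.41), U = (-6.223, -11.41). Equal radii place W and M the same way about J: W = J + 13.0·n = (40.82, -7.447), M = J − 13.0·n = (28.37, -30.27). Then |LW| = |W − L| = 41.49.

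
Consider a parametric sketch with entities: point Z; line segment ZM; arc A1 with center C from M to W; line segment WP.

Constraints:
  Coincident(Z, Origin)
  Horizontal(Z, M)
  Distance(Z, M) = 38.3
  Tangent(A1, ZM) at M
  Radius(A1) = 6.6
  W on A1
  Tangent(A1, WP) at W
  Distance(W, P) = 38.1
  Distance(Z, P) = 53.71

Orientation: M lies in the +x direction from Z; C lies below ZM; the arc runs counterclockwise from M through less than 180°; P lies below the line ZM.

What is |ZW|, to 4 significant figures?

32.33

Checks: |CW| = 6.600 ✓; ∠(CW, WP) = 90.00° ✓; |WP| = 38.10 ✓; |ZP| = 53.71 ✓.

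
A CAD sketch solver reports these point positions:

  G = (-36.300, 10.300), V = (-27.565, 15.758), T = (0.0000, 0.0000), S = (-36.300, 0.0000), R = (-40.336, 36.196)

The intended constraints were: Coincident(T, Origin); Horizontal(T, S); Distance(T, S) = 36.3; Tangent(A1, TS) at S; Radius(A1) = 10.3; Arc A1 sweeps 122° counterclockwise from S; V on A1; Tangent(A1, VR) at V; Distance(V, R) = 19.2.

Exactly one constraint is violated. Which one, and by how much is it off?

Distance(V, R) = 19.2 — off by 4.90.

T = (0.00, 0.00) ✓; T.y = 0.00, S.y = 0.00 ✓; |TS| = 36.30 ✓; ∠(GS, ST) = 90.00° ✓; |GS| = 10.30 ✓; bearing(G→V) − bearing(G→S) = 122.0° ✓; |GV| = 10.30 ✓; ∠(GV, VR) = 90.00° ✓; |VR| = 24.10 ✗.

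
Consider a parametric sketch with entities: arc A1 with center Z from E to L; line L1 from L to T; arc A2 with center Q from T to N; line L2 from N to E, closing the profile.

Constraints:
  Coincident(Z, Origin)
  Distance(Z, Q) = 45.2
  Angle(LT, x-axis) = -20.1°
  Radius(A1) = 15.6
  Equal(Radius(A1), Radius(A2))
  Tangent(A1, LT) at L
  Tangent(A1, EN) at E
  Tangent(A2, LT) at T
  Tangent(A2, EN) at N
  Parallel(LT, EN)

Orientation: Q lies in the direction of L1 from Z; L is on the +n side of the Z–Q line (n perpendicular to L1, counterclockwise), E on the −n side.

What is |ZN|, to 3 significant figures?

47.8

The slot axis is L1's direction at -20.1°, so u = (cos -20.1°, sin -20.1°) = (0.939, -0.344) and n = (−sin -20.1°, cos -20.1°) = (0.344, 0.939). Z is at the origin and Q lies 45.2 along u from Z, so Q = 45.2·u = (42.4, -15.5). Tangency of A1 to both parallel lines with radius 15.6 puts L and E at Z ± 15.6·n: L = (5.36, 14.6), E = (-5.36, -14.6). Equal radii place T and N the same way about Q: T = Q + 15.6·n = (47.8, -0.884), N = Q − 15.6·n = (37.1, -30.2). Then |ZN| = |N − Z| = 47.8.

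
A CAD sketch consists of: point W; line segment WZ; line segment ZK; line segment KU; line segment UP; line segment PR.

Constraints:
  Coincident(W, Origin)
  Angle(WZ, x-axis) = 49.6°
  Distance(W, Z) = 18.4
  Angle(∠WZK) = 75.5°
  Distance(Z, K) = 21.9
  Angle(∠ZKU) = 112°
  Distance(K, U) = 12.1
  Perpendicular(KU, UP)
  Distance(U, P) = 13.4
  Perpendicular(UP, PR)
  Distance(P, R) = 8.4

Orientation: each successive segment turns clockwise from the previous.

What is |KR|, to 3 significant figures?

13.9

KU is perpendicular to UP, so UP runs at 147°; with |UP| = 13.4, P = (6.69, -6.79). The perpendicularity gives PR at right angles to UP, so PR runs at 57.1°; with |PR| = 8.4, R = (11.3, 0.267). Then |KR| = |R − K| = 13.9.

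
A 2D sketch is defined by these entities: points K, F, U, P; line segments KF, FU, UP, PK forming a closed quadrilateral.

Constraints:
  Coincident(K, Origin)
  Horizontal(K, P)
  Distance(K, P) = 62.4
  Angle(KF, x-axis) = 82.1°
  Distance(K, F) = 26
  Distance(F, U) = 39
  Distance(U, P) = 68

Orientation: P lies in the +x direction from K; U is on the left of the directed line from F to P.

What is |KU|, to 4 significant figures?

63.21

Checks: |FU| = 39.00 ✓; |UP| = 68.00 ✓.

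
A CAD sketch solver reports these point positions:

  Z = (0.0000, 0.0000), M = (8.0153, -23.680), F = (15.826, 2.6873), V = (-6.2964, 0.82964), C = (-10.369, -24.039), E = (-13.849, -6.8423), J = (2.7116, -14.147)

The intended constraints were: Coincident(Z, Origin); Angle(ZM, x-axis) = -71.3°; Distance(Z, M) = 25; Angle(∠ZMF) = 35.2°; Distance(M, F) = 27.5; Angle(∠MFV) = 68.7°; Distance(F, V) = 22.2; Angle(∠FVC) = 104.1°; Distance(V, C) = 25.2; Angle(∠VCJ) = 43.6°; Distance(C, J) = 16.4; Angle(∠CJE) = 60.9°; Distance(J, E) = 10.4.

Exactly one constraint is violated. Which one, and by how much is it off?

Distance(J, E) = 10.4 — off by 7.70.

Z = (0.00, 0.00) ✓; ZM at -71.30° ✓; |ZM| = 25.00 ✓; ∠ZMF = 35.20° ✓; |MF| = 27.50 ✓; ∠MFV = 68.70° ✓; |FV| = 22.20 ✓; ∠FVC = 104.1° ✓; |VC| = 25.20 ✓; ∠VCJ = 43.60° ✓; |CJ| = 16.40 ✓; ∠CJE = 60.90° ✓; |JE| = 18.10 ✗.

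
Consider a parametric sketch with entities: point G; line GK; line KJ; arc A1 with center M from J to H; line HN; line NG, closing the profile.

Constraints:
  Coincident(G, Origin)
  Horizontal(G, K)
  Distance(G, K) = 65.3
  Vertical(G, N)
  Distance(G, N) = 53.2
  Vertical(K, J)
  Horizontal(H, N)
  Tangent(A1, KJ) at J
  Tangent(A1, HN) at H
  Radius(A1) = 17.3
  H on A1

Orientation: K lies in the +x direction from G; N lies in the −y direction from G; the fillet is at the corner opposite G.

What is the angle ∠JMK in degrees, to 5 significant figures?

64.271°

G is at the origin; G and K share the same y with |GK| = 65.3 and K on the +x side, so K = (65.300, 0.0000). G and N share the same x with |GN| = 53.2 and N on the −y side, so N = (0.0000, -53.200). The virtual corner opposite G is at (65.300, -53.200). A1 meets KJ tangentially, so MJ is at right angles to KJ and the tangent condition forces MH to be normal to HN, with radius 17.3, so the center M sits 17.3 in from both sides at M = (48.000, -35.900). That places the tangent points at J = (65.300, -35.900) on KJ and H = (48.000, -53.200) on HN. Then cos ∠JMK = MJ·MK / (|MJ||MK|), giving 64.271°.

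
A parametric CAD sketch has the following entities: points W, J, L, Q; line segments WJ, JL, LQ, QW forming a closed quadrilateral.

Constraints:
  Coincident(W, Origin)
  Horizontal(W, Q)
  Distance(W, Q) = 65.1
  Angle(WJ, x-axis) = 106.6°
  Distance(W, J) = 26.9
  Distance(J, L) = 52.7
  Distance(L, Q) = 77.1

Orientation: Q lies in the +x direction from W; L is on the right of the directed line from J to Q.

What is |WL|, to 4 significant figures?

27.85

Checks: |JL| = 52.70 ✓; |LQ| = 77.10 ✓.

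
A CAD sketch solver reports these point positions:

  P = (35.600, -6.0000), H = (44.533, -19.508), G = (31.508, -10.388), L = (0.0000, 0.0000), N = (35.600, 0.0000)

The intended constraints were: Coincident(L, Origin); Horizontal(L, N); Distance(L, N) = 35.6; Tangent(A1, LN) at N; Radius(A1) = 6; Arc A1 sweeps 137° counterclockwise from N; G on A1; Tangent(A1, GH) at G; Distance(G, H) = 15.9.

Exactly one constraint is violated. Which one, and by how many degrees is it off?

Tangent(A1, GH) at G — off by 8.00°.

L = (0.00, 0.00) ✓; L.y = 0.00, N.y = 0.00 ✓; |LN| = 35.60 ✓; ∠(PN, NL) = 90.00° ✓; |PN| = 6.000 ✓; bearing(P→G) − bearing(P→N) = 137.0° ✓; |PG| = 6.000 ✓; ∠(PG, GH) = 82.00° ✗; |GH| = 15.90 ✓.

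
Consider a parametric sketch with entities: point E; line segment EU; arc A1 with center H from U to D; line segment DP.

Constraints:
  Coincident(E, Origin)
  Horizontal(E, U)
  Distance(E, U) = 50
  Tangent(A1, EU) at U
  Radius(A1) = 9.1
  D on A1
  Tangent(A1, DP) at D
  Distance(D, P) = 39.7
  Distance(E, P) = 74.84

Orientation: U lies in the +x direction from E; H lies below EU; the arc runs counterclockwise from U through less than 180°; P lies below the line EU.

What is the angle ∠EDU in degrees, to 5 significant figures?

107.41°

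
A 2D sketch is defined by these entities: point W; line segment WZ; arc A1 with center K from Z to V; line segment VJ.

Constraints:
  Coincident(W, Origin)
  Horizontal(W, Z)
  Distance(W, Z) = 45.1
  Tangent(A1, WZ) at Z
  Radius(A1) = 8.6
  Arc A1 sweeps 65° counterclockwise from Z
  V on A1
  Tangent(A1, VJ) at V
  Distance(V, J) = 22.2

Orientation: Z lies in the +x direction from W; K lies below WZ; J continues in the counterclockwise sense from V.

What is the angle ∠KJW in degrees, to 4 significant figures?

94.24°

W is at the origin; WZ is horizontal with |WZ| = 45.1 and Z on the +x side, so Z = (45.10, 0.000). A1 meets WZ tangentially, so KZ is at right angles to WZ, so K = Z + (0, -8.6) = (45.10, -8.600). On A1, Z sits at bearing 90° from K; a 65° counterclockwise sweep puts V at bearing 155°, so V = K + 8.6·(cos 155°, sin 155°) = (37.31, -4.965). Tangency of A1 to VJ means the radius KV is perpendicular to VJ, so VJ runs along (−sin 155°, cos 155°); with |VJ| = 22.2, J = (27.92, -25.09). Then cos ∠KJW = JK·JW / (|JK||JW|), giving 94.24°.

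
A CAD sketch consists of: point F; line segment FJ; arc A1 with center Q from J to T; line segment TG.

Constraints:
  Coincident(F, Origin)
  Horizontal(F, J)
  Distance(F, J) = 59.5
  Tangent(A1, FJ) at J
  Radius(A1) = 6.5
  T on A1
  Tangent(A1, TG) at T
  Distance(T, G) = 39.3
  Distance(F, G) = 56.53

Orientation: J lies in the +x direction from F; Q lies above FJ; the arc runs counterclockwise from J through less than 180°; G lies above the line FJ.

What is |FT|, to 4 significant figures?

65.35

Checks: ∠(QJ, JF) = 90.00° ✓; |QT| = 6.500 ✓; ∠(QT, TG) = 90.00° ✓; |TG| = 39.30 ✓; |FG| = 56.53 ✓.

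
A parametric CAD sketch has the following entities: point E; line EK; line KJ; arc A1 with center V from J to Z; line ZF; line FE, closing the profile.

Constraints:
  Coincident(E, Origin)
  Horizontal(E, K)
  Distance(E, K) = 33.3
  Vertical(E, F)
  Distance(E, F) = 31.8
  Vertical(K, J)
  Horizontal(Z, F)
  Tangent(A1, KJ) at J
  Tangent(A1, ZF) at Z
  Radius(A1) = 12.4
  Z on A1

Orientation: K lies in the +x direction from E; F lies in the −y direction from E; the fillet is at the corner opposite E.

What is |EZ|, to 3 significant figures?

38.1

The virtual corner opposite E is at (33.3, -31.8). Tangency of A1 to KJ means the radius VJ is perpendicular to KJ and A1 meets ZF tangentially, so VZ is at right angles to ZF, with radius 12.4, so the center V sits 12.4 in from both sides at V = (20.9, -19.4). That places the tangent points at J = (33.3, -19.4) on KJ and Z = (20.9, -31.8) on ZF. Then |EZ| = |Z − E| = 38.1.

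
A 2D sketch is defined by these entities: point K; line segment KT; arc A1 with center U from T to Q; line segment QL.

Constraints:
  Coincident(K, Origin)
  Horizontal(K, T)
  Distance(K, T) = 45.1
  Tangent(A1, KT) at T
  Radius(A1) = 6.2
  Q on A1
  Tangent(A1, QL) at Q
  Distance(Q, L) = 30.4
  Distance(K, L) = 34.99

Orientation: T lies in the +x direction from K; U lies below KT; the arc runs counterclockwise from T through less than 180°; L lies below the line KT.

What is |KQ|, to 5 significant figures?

40.175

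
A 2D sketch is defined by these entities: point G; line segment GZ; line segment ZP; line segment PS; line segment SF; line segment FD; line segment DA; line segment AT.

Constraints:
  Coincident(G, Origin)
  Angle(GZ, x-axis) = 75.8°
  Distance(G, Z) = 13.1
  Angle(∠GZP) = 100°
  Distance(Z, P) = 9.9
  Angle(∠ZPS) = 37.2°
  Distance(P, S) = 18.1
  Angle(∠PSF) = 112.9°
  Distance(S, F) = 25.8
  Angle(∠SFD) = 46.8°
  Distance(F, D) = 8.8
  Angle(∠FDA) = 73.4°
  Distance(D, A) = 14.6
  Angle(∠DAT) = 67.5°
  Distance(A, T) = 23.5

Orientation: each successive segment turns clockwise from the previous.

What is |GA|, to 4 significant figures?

16.35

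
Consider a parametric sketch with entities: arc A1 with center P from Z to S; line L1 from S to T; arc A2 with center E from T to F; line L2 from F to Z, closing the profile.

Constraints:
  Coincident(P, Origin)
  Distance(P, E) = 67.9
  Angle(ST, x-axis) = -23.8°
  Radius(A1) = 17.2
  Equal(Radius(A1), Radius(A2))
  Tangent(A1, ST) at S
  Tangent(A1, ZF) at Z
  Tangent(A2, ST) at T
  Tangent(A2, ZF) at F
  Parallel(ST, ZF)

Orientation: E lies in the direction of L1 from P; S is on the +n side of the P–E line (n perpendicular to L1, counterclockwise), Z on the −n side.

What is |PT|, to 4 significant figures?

70.04

The slot axis is L1's direction at -23.8°, so u = (cos -23.8°, sin -23.8°) = (0.9150, -0.4035) and n = (−sin -23.8°, cos -23.8°) = (0.4035, 0.9150). P is at the origin and E lies 67.9 along u from P, so E = 67.9·u = (62.13, -27.40). Tangency of A1 to both parallel lines with radius 17.2 puts S and Z at P ± 17.2·n: S = (6.941, 15.74), Z = (-6.941, -15.74). Equal radii place T and F the same way about E: T = E + 17.2·n = (69.07, -11.66), F = E − 17.2·n = (55.18, -43.14). Then |PT| = |T − P| = 70.04.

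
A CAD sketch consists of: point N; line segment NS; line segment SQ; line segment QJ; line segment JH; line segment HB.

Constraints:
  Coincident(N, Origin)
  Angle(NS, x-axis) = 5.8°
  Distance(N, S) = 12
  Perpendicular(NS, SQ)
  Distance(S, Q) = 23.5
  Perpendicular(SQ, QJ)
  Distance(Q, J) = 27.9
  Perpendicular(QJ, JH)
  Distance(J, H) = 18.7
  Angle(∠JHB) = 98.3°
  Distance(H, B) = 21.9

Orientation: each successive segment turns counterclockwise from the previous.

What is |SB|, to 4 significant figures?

6.441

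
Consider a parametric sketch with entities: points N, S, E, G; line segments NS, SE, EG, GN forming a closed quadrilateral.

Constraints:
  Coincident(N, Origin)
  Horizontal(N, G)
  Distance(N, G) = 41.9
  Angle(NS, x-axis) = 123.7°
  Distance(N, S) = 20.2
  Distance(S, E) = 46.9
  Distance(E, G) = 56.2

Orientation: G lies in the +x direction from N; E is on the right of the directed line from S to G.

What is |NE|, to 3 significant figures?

30.3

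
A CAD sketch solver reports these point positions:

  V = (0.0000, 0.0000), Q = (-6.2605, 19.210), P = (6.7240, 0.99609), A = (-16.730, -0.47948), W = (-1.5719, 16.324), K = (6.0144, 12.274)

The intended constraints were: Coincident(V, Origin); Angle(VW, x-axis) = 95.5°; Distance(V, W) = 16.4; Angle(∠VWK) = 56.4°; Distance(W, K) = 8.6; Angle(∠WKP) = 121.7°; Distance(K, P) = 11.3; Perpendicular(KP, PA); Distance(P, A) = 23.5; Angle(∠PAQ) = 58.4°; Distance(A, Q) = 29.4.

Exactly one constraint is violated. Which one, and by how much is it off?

Distance(A, Q) = 29.4 — off by 7.10.

V = (0.00, 0.00) ✓; VW at 95.50° ✓; |VW| = 16.40 ✓; ∠VWK = 56.40° ✓; |WK| = 8.600 ✓; ∠WKP = 121.7° ✓; |KP| = 11.30 ✓; ∠(KP, PA) = 90.00° ✓; |PA| = 23.50 ✓; ∠PAQ = 58.40° ✓; |AQ| = 22.30 ✗.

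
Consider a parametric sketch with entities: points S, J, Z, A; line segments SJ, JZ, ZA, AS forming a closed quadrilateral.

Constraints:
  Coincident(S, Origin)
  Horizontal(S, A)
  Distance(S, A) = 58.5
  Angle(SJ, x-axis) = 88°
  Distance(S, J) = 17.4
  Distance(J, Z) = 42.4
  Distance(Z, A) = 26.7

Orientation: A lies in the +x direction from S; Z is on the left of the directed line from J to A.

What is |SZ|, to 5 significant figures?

47.938

S is at the origin; SA is horizontal with |SA| = 58.5 and A in +x, so A = (58.5, 0). SJ runs at 88.0° with |SJ| = 17.4, so J = (0.60725, 17.389). Z is determined by |JZ| = 42.4 and |ZA| = 26.7 together: it lies at the intersection of circle(J, 42.4) and circle(A, 26.7). With |JA| = 60.448, the foot of the radical line on JA is 39.198 from J and the perpendicular offset is √(42.4² − 39.198²) = 16.165. Taking the left-of-JA solution: Z = (42.798, 21.595).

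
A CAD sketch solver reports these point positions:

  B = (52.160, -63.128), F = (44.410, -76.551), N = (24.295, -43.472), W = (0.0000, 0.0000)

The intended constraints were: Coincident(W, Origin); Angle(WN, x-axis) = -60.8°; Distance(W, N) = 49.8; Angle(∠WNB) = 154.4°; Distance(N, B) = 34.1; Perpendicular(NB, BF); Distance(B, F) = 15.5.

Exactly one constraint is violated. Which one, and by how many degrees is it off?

Perpendicular(NB, BF) — off by 5.20°.

W = (0.00, 0.00) ✓; WN at -60.80° ✓; |WN| = 49.80 ✓; ∠WNB = 154.4° ✓; |NB| = 34.10 ✓; ∠(NB, BF) = 84.80° ✗; |BF| = 15.50 ✓.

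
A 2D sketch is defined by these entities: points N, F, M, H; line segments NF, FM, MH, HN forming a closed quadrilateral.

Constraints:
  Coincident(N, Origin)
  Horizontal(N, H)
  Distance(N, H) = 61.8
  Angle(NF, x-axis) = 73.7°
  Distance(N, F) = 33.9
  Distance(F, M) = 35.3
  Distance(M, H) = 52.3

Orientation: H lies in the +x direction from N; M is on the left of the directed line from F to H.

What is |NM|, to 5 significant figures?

63.322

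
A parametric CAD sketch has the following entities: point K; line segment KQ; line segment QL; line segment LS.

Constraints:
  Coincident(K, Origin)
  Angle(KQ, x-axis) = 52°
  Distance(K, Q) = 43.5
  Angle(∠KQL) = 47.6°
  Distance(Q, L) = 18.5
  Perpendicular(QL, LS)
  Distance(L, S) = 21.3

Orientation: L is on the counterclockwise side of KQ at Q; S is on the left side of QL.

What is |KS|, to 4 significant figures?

15.31

K is at the origin; KQ runs at 52.0° with length 43.5, so Q = 43.5·(cos 52.0°, sin 52.0°) = (26.78, 34.28). ∠KQL = 47.6°, so QL runs at 52.0° + (180° − 47.6°) = 184.4° from the x-axis; with |QL| = 18.5, L = Q + 18.5·(cos 184.4°, sin 184.4°) = (8.336, 32.86). QL is perpendicular to LS; with |LS| = 21.3 on the left of QL, S = L + 21.3·(0.07672, -0.9971) = (9.970, 11.62). Then |KS| = |S − K| = 15.31.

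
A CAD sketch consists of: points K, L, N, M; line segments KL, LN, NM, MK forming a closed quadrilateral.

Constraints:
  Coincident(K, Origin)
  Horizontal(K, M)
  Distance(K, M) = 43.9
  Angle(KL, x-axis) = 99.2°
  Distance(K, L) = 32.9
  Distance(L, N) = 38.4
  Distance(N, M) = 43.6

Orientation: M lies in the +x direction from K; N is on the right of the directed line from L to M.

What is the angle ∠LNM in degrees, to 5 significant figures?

91.642°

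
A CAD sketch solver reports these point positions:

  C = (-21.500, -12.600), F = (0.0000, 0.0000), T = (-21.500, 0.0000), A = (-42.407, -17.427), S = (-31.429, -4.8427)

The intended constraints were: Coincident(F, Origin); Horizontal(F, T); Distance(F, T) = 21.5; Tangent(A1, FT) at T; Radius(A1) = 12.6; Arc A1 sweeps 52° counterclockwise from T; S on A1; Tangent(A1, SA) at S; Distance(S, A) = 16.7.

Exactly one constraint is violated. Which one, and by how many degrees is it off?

Tangent(A1, SA) at S — off by 3.10°.

F = (0.00, 0.00) ✓; F.y = 0.00, T.y = 0.00 ✓; |FT| = 21.50 ✓; ∠(CT, TF) = 90.00° ✓; |CT| = 12.60 ✓; bearing(C→S) − bearing(C→T) = 52.00° ✓; |CS| = 12.60 ✓; ∠(CS, SA) = 93.10° ✗; |SA| = 16.70 ✓.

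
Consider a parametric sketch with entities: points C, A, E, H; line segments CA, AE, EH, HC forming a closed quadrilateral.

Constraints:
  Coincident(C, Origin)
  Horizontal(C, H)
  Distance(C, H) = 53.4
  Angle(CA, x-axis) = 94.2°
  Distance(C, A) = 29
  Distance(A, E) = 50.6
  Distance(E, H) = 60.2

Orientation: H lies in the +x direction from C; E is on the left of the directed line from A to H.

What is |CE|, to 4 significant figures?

70.25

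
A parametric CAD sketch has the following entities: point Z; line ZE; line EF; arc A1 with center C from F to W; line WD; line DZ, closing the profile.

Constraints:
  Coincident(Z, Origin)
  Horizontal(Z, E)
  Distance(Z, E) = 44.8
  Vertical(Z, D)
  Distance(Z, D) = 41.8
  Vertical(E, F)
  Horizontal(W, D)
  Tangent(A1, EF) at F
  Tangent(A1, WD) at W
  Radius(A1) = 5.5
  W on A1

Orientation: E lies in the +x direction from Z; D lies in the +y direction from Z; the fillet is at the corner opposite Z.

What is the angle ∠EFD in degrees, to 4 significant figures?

97.00°

Z is at the origin; Z and E share the same y with |ZE| = 44.8 and E on the +x side, so E = (44.80, 0.000). ZD is vertical with |ZD| = 41.8 and D on the +y side, so D = (0.000, 41.80). The virtual corner opposite Z is at (44.80, 41.80). A1 meets EF tangentially, so CF is at right angles to EF and since A1 is tangent to WD there, CW ⟂ WD, with radius 5.5, so the center C sits 5.5 in from both sides at C = (39.30, 36.30). That places the tangent points at F = (44.80, 36.30) on EF and W = (39.30, 41.80) on WD. Then cos ∠EFD = FE·FD / (|FE||FD|), giving 97.00°.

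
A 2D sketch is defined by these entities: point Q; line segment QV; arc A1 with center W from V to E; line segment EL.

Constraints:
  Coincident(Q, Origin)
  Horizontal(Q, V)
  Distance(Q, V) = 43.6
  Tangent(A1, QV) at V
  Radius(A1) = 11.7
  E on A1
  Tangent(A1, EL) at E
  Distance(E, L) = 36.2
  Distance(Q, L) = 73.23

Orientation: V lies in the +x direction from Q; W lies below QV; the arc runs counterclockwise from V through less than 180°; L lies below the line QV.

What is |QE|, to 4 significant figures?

38.87

Checks: |WE| = 11.70 ✓; ∠(WE, EL) = 90.00° ✓; |EL| = 36.20 ✓; |QL| = 73.23 ✓.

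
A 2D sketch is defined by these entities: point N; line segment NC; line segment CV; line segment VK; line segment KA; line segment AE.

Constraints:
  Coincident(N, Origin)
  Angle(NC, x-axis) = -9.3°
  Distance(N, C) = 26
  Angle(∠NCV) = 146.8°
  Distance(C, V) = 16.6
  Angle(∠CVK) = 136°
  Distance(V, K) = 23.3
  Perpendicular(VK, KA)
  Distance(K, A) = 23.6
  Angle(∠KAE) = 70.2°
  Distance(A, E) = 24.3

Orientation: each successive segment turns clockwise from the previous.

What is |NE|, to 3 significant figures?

28.1

VK ⟂ KA, so KA runs at -176°; with |KA| = 23.6, A = (15.8, -40.1). ∠KAE = 70.2° gives AE at 73.7° from the x-axis; with |AE| = 24.3, E = (22.6, -16.8). Then |NE| = |E − N| = 28.1.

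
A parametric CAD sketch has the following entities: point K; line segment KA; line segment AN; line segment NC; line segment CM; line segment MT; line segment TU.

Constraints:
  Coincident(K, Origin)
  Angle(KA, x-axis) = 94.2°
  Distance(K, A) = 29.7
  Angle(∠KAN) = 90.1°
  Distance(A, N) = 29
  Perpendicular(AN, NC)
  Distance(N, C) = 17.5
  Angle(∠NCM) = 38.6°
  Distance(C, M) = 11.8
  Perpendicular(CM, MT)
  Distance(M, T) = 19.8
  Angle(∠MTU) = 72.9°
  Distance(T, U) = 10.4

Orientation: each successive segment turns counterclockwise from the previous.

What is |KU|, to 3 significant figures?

47.5

K is at the origin; KA runs at 94.2° with length 29.7, so A = (-2.18, 29.6). ∠KAN = 90.1° gives AN at -176° from the x-axis; with |AN| = 29.0, N = (-31.1, 27.5). AN is perpendicular to NC, so NC runs at -85.9°; with |NC| = 17.5, C = (-29.8, 10.1). ∠NCM = 38.6° gives CM at 55.5° from the x-axis; with |CM| = 11.8, M = (-23.2, 19.8). CM ⟂ MT, so MT runs at 146°; with |MT| = 19.8, T = (-39.5, 31.0). ∠MTU = 72.9° gives TU at -107° from the x-axis; with |TU| = 10.4, U = (-42.6, 21.1). Then |KU| = |U − K| = 47.5.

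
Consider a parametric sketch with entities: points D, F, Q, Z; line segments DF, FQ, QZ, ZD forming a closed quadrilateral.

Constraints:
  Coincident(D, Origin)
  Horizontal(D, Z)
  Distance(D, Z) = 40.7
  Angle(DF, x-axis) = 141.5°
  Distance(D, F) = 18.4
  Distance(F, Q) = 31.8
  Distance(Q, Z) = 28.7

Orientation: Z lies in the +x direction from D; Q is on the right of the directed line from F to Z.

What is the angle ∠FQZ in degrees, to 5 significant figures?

136.88°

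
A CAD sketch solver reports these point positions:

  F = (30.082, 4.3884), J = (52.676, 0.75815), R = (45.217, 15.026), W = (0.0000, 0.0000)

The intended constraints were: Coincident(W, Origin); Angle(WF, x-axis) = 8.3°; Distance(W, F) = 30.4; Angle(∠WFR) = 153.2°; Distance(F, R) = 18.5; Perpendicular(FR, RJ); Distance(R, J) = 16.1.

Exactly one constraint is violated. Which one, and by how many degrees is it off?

Perpendicular(FR, RJ) — off by 7.50°.

W = (0.00, 0.00) ✓; WF at 8.300° ✓; |WF| = 30.40 ✓; ∠WFR = 153.2° ✓; |FR| = 18.50 ✓; ∠(FR, RJ) = 97.50° ✗; |RJ| = 16.10 ✓.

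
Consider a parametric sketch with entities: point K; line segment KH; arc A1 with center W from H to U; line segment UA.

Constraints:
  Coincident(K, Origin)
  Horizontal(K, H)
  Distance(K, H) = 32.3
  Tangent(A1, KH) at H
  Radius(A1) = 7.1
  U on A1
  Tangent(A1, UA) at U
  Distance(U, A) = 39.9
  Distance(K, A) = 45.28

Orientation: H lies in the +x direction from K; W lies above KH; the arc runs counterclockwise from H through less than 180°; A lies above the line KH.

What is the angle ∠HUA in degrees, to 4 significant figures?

116.3°

K is at the origin; KH is horizontal with |KH| = 32.3 and H on the +x side, so H = (32.30, 0.000). The tangent condition forces WH to be normal to KH, so W = H + (0, 7.1) = (32.30, 7.100). Since WU ⟂ UA (tangency), |WA| = √(7.1² + 39.9²) = 40.53 regardless of where U sits on A1. So A lies on both circle(K, 45.28) and circle(W, 40.53); the above-KH intersection is A = (13.76, 43.14). U is the foot of the tangent from A: U = (37.95, 11.40).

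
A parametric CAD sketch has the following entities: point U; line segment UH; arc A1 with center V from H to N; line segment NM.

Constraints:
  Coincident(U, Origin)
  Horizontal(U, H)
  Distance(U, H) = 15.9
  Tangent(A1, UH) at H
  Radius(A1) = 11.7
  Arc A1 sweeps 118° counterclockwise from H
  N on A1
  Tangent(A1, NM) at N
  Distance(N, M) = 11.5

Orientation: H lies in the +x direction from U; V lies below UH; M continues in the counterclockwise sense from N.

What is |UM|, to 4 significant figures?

29.46

U is at the origin; U and H share the same y with |UH| = 15.9 and H on the +x side, so H = (15.90, 0.000). Tangency of A1 to UH means the radius VH is perpendicular to UH, so V = H + (0, -11.7) = (15.90, -11.70). On A1, H sits at bearing 90° from V; a 118° counterclockwise sweep puts N at bearing 208°, so N = V + 11.7·(cos 208°, sin 208°) = (5.570, -17.19). Tangency of A1 to NM means the radius VN is perpendicular to NM, so NM runs along (−sin 208°, cos 208°); with |NM| = 11.5, M = (10.97, -27.35). Then |UM| = |M − U| = 29.46.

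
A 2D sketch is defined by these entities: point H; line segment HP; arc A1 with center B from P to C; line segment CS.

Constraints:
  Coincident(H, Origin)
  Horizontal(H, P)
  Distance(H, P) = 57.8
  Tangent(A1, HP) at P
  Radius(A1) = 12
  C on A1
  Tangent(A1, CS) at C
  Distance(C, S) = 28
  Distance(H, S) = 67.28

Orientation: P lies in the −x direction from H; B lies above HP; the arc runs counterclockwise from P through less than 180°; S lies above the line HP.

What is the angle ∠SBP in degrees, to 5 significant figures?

170.08°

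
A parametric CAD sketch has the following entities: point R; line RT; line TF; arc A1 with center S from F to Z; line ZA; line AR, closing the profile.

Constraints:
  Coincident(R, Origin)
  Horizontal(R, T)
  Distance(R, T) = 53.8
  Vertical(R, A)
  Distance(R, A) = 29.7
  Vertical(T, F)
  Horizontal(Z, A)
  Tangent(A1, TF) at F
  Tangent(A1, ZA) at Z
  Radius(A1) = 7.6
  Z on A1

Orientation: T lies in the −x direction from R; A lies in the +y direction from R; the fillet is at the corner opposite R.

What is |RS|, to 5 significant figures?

51.214

R is at the origin; R and T share the same y with |RT| = 53.8 and T on the −x side, so T = (-53.800, 0.0000). RA is vertical with |RA| = 29.7 and A on the +y side, so A = (0.0000, 29.700). The virtual corner opposite R is at (-53.800, 29.700). Since A1 is tangent to TF there, SF ⟂ TF and since A1 is tangent to ZA there, SZ ⟂ ZA, with radius 7.6, so the center S sits 7.6 in from both sides at S = (-46.200, 22.100). Then |RS| = |S − R| = 51.214.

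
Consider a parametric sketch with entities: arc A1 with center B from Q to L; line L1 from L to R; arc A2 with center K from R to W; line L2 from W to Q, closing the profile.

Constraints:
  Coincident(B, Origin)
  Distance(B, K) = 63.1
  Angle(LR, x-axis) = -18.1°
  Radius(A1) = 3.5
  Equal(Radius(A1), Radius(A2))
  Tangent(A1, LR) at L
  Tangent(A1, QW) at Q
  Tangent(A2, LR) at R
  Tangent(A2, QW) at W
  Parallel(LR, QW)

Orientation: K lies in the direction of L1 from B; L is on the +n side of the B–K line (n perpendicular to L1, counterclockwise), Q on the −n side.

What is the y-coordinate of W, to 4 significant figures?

-22.93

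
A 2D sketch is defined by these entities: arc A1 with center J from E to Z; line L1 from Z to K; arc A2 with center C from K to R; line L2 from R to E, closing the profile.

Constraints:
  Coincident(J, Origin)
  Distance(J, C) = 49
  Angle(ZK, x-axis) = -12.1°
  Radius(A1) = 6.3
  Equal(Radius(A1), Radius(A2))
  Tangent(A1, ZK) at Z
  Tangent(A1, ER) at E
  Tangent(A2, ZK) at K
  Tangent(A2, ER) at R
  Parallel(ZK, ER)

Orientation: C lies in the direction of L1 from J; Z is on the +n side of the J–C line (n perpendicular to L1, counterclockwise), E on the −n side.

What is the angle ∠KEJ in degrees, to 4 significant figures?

75.58°

The slot axis is L1's direction at -12.1°, so u = (cos -12.1°, sin -12.1°) = (0.9778, -0.2096) and n = (−sin -12.1°, cos -12.1°) = (0.2096, 0.9778). J is at the origin and C lies 49.0 along u from J, so C = 49.0·u = (47.91, -10.27). Tangency of A1 to both parallel lines with radius 6.3 puts Z and E at J ± 6.3·n: Z = (1.321, 6.160), E = (-1.321, -6.160). Equal radii place K and R the same way about C: K = C + 6.3·n = (49.23, -4.111), R = C − 6.3·n = (46.59, -16.43). Then cos ∠KEJ = EK·EJ / (|EK||EJ|), giving 75.58°.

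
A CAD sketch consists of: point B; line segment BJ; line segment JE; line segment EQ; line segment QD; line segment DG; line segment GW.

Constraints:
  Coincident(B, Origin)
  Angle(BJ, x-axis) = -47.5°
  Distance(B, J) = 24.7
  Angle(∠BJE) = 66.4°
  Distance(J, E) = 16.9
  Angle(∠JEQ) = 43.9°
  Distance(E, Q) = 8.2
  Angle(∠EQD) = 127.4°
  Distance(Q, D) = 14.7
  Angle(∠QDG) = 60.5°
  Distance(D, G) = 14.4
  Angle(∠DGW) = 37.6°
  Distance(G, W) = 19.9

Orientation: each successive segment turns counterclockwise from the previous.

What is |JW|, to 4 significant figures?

13.10

B is at the origin; BJ runs at -47.5° with length 24.7, so J = (16.69, -18.21). ∠BJE = 66.4° gives JE at 66.10° from the x-axis; with |JE| = 16.9, E = (23.53, -2.760). ∠JEQ = 43.9° gives EQ at -157.8° from the x-axis; with |EQ| = 8.2, Q = (15.94, -5.858). ∠EQD = 127.4° gives QD at -105.2° from the x-axis; with |QD| = 14.7, D = (12.09, -20.04). ∠QDG = 60.5° gives DG at 14.30° from the x-axis; with |DG| = 14.4, G = (26.04, -16.49). ∠DGW = 37.6° gives GW at 156.7° from the x-axis; with |GW| = 19.9, W = (7.764, -8.616). Then |JW| = |W − J| = 13.10.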